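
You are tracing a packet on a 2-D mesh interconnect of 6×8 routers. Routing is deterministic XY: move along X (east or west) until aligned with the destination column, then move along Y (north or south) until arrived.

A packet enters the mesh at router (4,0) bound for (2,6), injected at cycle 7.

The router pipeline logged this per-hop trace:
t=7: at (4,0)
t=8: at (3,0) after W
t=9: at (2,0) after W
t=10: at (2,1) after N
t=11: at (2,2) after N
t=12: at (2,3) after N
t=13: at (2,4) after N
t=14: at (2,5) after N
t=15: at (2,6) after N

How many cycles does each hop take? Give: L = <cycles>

From hop 0 (7) to hop 1 (8): +1 cycles.
Each hop adds L, hence L = 1.

L = 1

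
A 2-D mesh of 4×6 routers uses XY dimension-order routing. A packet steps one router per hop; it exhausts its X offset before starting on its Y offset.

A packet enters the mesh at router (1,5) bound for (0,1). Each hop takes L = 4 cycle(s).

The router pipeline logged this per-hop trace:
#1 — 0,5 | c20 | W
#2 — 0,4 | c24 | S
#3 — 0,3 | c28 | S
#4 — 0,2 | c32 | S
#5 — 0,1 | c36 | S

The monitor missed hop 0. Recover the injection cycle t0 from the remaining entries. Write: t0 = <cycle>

t0 = 16

Hop 1 reached at cycle 20; hop k is at t0 + k·L.
t0 = cyc[1] − L = 20 − 4 = 16.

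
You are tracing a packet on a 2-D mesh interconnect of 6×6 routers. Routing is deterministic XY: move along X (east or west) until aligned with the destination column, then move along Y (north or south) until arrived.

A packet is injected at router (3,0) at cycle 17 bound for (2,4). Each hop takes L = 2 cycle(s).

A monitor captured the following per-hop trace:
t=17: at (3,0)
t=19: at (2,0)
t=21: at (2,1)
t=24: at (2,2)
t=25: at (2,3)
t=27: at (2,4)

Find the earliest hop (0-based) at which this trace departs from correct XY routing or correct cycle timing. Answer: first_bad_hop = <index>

  1: Δx=-1 Δy=+0 Δt=2 [ok]
  2: Δx=+0 Δy=+1 Δt=2 [ok]
  3: Δx=+0 Δy=+1 Δt=3 [BAD: Δcyc=3≠L]

first_bad_hop = 3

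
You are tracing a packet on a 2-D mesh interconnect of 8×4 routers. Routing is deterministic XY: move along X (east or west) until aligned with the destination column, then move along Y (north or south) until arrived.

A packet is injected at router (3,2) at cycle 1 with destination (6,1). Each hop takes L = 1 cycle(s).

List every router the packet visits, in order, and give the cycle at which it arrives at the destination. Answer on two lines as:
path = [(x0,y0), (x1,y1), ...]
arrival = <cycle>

src (3,2)  cyc=1
E→(4,2)  cyc=2
E→(5,2)  cyc=3
E→(6,2)  cyc=4
S→(6,1)  cyc=5

path = [(3,2), (4,2), (5,2), (6,2), (6,1)]
arrival = 5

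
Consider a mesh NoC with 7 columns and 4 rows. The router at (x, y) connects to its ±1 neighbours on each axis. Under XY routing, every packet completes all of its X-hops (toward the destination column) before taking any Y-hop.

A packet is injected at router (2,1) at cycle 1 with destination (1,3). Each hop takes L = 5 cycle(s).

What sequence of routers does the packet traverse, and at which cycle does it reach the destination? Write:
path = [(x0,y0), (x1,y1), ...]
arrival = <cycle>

path = [(2,1), (1,1), (1,2), (1,3)]
arrival = 16

hop 0: (2,1) @ cyc 1
hop 1: (1,1) @ cyc 6  [W]
hop 2: (1,2) @ cyc 11  [N]
hop 3: (1,3) @ cyc 16  [N]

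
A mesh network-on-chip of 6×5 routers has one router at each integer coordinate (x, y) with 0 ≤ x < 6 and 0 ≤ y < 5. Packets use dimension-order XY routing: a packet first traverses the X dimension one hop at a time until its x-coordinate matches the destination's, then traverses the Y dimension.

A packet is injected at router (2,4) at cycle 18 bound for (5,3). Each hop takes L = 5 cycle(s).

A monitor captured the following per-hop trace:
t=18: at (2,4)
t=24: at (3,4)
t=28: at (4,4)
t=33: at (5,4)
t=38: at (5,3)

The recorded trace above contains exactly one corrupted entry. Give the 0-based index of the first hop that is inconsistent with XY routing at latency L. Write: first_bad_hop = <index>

  1: Δx=+1 Δy=+0 Δt=6 [BAD: Δcyc=6≠L]

first_bad_hop = 1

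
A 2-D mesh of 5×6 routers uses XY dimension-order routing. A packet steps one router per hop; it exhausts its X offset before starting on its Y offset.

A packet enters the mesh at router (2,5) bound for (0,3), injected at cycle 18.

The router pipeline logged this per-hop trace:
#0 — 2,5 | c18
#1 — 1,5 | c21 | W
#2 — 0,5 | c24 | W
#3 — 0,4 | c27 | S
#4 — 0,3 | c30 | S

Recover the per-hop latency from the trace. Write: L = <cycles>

Δcyc across hop 0→1: 21 − 18 = 3.
That increment is L by definition: L = 3.

L = 3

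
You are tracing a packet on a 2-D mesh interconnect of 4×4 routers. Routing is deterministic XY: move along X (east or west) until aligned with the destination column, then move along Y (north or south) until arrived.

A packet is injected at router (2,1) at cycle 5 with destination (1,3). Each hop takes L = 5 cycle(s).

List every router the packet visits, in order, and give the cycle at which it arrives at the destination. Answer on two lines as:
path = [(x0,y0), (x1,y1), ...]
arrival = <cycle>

src (2,1)  cyc=5
W→(1,1)  cyc=10
N→(1,2)  cyc=15
N→(1,3)  cyc=20

path = [(2,1), (1,1), (1,2), (1,3)]
arrival = 20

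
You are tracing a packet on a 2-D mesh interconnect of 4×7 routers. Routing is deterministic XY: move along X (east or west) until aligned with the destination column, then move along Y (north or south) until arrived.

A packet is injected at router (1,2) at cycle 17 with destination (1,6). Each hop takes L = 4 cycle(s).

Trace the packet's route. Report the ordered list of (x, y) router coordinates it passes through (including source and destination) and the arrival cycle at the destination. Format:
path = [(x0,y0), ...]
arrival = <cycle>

path = [(1,2), (1,3), (1,4), (1,5), (1,6)]
arrival = 33

  0. router=(1,2) cycle=17 (inject)
  1. router=(1,3) cycle=21 dir=N
  2. router=(1,4) cycle=25 dir=N
  3. router=(1,5) cycle=29 dir=N
  4. router=(1,6) cycle=33 dir=N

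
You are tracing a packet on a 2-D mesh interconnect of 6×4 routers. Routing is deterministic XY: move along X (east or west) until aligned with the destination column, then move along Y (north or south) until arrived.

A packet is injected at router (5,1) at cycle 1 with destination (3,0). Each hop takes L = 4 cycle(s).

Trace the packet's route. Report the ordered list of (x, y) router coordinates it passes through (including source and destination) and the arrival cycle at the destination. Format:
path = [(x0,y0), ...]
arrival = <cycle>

hop 0: (5,1) @ cyc 1
hop 1: (4,1) @ cyc 5  [W]
hop 2: (3,1) @ cyc 9  [W]
hop 3: (3,0) @ cyc 13  [S]

path = [(5,1), (4,1), (3,1), (3,0)]
arrival = 13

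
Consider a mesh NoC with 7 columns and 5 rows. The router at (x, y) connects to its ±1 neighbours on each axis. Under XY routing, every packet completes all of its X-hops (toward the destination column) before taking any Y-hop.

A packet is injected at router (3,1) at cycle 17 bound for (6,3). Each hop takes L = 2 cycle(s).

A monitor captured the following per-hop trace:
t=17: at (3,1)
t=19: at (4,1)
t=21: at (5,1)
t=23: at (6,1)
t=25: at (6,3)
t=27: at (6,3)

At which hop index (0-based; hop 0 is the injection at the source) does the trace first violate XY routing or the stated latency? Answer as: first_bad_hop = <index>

first_bad_hop = 4

  1: Δx=+1 Δy=+0 Δt=2 [ok]
  2: Δx=+1 Δy=+0 Δt=2 [ok]
  3: Δx=+1 Δy=+0 Δt=2 [ok]
  4: Δx=+0 Δy=+2 Δt=2 [BAD: non-unit step]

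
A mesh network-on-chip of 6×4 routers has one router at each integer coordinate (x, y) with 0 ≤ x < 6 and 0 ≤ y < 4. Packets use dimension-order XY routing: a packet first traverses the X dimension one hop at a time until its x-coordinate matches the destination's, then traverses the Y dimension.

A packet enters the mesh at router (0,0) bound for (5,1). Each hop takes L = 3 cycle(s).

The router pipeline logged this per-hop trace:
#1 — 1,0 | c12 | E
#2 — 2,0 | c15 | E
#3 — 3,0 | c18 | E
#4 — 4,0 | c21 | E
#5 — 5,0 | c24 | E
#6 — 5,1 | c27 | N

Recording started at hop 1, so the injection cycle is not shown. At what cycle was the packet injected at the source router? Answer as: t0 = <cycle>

t0 = 9

cyc[1] = 12 and cyc[k] = t0 + k·L for every k.
Therefore t0 = 12 − L = 9.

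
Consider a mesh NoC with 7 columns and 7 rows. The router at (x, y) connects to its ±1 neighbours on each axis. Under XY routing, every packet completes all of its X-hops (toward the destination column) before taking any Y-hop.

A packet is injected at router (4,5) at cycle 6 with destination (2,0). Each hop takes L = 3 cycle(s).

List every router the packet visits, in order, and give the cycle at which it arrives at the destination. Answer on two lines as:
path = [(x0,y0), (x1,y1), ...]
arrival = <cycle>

[0] x=4 y=5 t=6
[1] x=3 y=5 t=9 →W
[2] x=2 y=5 t=12 →W
[3] x=2 y=4 t=15 →S
[4] x=2 y=3 t=18 →S
[5] x=2 y=2 t=21 →S
[6] x=2 y=1 t=24 →S
[7] x=2 y=0 t=27 →S

path = [(4,5), (3,5), (2,5), (2,4), (2,3), (2,2), (2,1), (2,0)]
arrival = 27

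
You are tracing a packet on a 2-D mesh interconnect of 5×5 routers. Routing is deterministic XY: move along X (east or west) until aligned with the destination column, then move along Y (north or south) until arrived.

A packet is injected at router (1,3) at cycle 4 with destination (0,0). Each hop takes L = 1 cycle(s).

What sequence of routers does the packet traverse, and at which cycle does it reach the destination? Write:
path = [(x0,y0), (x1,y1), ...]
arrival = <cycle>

src (1,3)  cyc=4
W→(0,3)  cyc=5
S→(0,2)  cyc=6
S→(0,1)  cyc=7
S→(0,0)  cyc=8

path = [(1,3), (0,3), (0,2), (0,1), (0,0)]
arrival = 8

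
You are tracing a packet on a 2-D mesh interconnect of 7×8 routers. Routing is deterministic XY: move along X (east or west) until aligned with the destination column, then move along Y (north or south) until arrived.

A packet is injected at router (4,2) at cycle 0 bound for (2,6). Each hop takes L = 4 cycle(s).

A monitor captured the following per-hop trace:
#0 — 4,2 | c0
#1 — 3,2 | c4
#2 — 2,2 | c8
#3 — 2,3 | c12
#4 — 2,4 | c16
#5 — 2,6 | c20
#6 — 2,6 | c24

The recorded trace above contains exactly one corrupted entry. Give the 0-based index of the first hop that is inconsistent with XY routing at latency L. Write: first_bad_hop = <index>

hop 1: step (-1,+0), +4 cyc — ok
hop 2: step (-1,+0), +4 cyc — ok
hop 3: step (+0,+1), +4 cyc — ok
hop 4: step (+0,+1), +4 cyc — ok
hop 5: step (+0,+2), +4 cyc — BAD: non-unit step

first_bad_hop = 5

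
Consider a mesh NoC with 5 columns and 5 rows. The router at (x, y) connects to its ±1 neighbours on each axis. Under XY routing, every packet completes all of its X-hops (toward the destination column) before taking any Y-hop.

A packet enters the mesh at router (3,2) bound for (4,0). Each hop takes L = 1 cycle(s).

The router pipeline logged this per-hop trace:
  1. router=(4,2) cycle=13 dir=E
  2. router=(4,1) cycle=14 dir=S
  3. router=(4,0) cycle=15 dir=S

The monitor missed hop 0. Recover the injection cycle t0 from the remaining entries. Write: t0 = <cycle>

t0 = 12

The first recorded entry is hop 1 at cycle 13.
Subtract one hop: t0 = 13 − 1 = 12.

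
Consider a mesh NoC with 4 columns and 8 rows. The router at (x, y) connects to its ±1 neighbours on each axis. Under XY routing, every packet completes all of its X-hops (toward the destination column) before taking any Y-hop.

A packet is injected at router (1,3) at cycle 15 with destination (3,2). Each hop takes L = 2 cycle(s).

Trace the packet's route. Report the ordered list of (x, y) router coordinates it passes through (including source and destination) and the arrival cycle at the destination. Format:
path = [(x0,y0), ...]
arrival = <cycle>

  0. router=(1,3) cycle=15 (inject)
  1. router=(2,3) cycle=17 dir=E
  2. router=(3,3) cycle=19 dir=E
  3. router=(3,2) cycle=21 dir=S

path = [(1,3), (2,3), (3,3), (3,2)]
arrival = 21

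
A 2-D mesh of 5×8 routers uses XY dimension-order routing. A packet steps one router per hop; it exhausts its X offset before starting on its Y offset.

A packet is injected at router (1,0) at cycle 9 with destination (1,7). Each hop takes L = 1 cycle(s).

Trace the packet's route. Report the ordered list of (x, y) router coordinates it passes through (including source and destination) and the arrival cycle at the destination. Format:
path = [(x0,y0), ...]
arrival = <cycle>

path = [(1,0), (1,1), (1,2), (1,3), (1,4), (1,5), (1,6), (1,7)]
arrival = 16

#0 — 1,0 | c9
#1 — 1,1 | c10 | N
#2 — 1,2 | c11 | N
#3 — 1,3 | c12 | N
#4 — 1,4 | c13 | N
#5 — 1,5 | c14 | N
#6 — 1,6 | c15 | N
#7 — 1,7 | c16 | N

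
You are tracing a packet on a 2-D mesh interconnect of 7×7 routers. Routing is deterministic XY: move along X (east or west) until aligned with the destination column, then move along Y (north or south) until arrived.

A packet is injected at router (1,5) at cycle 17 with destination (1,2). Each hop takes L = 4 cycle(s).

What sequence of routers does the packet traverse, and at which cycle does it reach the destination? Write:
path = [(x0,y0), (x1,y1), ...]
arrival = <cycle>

t=17: at (1,5)
t=21: at (1,4) after S
t=25: at (1,3) after S
t=29: at (1,2) after S

path = [(1,5), (1,4), (1,3), (1,2)]
arrival = 29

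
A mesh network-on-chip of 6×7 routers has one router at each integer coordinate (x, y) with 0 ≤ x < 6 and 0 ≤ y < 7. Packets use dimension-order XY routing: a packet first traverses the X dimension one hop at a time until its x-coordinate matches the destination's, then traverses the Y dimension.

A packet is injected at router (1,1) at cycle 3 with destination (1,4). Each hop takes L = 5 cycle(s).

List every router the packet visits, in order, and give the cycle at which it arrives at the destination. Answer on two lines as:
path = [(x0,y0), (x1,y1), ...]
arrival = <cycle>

[0] x=1 y=1 t=3
[1] x=1 y=2 t=8 →N
[2] x=1 y=3 t=13 →N
[3] x=1 y=4 t=18 →N

path = [(1,1), (1,2), (1,3), (1,4)]
arrival = 18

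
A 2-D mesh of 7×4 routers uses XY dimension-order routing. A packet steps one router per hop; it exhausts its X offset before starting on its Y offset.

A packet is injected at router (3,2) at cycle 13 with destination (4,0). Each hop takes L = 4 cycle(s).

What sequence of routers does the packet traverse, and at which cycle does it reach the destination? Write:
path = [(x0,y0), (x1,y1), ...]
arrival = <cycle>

path = [(3,2), (4,2), (4,1), (4,0)]
arrival = 25

src (3,2)  cyc=13
E→(4,2)  cyc=17
S→(4,1)  cyc=21
S→(4,0)  cyc=25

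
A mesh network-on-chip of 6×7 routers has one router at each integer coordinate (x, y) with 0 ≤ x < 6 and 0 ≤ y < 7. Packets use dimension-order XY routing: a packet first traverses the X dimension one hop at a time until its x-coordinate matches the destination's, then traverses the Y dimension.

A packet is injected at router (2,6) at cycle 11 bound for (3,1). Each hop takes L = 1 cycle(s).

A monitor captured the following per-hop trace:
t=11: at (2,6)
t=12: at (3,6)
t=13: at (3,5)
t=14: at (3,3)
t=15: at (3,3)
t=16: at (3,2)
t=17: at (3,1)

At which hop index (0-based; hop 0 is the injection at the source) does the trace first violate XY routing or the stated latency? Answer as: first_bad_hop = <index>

first_bad_hop = 3

  1: Δx=+1 Δy=+0 Δt=1 [ok]
  2: Δx=+0 Δy=-1 Δt=1 [ok]
  3: Δx=+0 Δy=-2 Δt=1 [BAD: non-unit step]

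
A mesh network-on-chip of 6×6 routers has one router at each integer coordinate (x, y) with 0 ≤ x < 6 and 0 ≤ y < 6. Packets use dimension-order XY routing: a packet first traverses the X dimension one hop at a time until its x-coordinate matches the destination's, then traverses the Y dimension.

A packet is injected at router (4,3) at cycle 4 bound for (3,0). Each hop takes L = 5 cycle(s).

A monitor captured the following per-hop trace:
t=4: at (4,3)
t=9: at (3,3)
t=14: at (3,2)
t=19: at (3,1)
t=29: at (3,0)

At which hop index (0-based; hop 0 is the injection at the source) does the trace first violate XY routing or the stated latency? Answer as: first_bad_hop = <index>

check 1→ d=(-1,0) cyc+5: ok
check 2→ d=(0,-1) cyc+5: ok
check 3→ d=(0,-1) cyc+5: ok
check 4→ d=(0,-1) cyc+10: BAD: Δcyc=10≠L

first_bad_hop = 4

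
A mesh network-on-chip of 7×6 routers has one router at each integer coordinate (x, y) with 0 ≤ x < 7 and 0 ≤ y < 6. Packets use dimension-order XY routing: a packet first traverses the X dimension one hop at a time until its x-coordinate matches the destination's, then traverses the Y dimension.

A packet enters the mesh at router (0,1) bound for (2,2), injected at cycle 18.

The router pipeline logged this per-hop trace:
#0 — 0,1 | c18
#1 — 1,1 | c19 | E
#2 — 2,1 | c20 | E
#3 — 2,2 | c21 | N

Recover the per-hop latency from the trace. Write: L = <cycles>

From hop 0 (18) to hop 1 (19): +1 cycles.
Each hop adds L, hence L = 1.

L = 1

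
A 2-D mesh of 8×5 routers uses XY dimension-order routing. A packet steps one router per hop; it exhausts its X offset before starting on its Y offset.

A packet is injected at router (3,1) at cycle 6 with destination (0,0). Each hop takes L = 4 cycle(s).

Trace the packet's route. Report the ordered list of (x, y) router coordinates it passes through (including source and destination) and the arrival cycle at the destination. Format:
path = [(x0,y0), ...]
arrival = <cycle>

path = [(3,1), (2,1), (1,1), (0,1), (0,0)]
arrival = 22

src (3,1)  cyc=6
W→(2,1)  cyc=10
W→(1,1)  cyc=14
W→(0,1)  cyc=18
S→(0,0)  cyc=22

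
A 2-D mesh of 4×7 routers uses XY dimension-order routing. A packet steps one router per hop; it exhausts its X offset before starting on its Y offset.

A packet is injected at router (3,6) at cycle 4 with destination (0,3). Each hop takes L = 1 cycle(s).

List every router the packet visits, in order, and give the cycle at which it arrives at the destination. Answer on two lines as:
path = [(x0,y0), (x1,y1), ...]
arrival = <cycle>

path = [(3,6), (2,6), (1,6), (0,6), (0,5), (0,4), (0,3)]
arrival = 10

t=4: at (3,6)
t=5: at (2,6) after W
t=6: at (1,6) after W
t=7: at (0,6) after W
t=8: at (0,5) after S
t=9: at (0,4) after S
t=10: at (0,3) after S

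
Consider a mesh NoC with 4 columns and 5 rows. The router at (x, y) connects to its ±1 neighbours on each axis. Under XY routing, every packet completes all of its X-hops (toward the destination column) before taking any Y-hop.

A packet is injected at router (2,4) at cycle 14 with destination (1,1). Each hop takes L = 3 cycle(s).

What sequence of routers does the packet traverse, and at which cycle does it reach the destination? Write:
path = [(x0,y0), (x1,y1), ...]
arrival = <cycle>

hop 0: (2,4) @ cyc 14
hop 1: (1,4) @ cyc 17  [W]
hop 2: (1,3) @ cyc 20  [S]
hop 3: (1,2) @ cyc 23  [S]
hop 4: (1,1) @ cyc 26  [S]

path = [(2,4), (1,4), (1,3), (1,2), (1,1)]
arrival = 26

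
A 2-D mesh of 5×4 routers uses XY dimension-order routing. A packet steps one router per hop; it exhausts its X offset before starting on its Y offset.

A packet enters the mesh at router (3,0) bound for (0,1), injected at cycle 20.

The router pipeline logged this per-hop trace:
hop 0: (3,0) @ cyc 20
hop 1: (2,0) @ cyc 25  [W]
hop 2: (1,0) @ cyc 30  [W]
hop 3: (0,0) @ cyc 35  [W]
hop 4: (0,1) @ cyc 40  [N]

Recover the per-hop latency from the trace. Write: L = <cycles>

Between hops 0 and 1 the cycle counter advances 25 − 20 = 5.
Per-hop latency L = Δcyc = 5.

L = 5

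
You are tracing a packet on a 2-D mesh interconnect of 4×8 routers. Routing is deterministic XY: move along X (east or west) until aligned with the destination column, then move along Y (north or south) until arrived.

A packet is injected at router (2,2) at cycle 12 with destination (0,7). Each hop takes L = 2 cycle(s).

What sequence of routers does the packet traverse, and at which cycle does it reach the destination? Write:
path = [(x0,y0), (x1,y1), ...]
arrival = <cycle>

path = [(2,2), (1,2), (0,2), (0,3), (0,4), (0,5), (0,6), (0,7)]
arrival = 26

#0 — 2,2 | c12
#1 — 1,2 | c14 | W
#2 — 0,2 | c16 | W
#3 — 0,3 | c18 | N
#4 — 0,4 | c20 | N
#5 — 0,5 | c22 | N
#6 — 0,6 | c24 | N
#7 — 0,7 | c26 | N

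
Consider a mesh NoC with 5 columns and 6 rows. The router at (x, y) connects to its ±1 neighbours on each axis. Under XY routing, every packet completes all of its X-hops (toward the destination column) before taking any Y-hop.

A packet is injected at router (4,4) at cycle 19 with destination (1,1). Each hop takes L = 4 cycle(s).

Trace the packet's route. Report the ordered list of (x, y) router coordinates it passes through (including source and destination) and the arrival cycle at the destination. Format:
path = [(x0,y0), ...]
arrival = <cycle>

path = [(4,4), (3,4), (2,4), (1,4), (1,3), (1,2), (1,1)]
arrival = 43

src (4,4)  cyc=19
W→(3,4)  cyc=23
W→(2,4)  cyc=27
W→(1,4)  cyc=31
S→(1,3)  cyc=35
S→(1,2)  cyc=39
S→(1,1)  cyc=43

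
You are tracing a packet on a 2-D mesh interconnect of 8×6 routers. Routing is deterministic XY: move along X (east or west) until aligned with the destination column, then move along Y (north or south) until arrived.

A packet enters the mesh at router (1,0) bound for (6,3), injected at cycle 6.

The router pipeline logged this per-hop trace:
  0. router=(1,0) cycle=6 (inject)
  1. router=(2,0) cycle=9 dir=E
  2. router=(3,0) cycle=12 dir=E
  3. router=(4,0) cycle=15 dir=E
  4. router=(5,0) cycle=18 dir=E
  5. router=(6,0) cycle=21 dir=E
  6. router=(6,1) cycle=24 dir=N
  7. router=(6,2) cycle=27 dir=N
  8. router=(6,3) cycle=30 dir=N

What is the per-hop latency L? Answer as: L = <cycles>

From hop 0 (6) to hop 1 (9): +3 cycles.
Per-hop latency L = Δcyc = 3.

L = 3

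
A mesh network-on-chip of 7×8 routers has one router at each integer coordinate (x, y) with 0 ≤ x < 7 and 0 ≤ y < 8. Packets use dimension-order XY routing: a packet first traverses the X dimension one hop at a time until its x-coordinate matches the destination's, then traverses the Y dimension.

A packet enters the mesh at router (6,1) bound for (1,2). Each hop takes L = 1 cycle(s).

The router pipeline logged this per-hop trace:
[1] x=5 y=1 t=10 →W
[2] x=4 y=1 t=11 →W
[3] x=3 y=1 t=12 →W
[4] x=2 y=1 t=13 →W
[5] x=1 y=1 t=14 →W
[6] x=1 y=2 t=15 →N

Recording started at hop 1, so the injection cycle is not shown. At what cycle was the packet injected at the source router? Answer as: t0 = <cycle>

cyc[1] = 10 and cyc[k] = t0 + k·L for every k.
Therefore t0 = 10 − L = 9.

t0 = 9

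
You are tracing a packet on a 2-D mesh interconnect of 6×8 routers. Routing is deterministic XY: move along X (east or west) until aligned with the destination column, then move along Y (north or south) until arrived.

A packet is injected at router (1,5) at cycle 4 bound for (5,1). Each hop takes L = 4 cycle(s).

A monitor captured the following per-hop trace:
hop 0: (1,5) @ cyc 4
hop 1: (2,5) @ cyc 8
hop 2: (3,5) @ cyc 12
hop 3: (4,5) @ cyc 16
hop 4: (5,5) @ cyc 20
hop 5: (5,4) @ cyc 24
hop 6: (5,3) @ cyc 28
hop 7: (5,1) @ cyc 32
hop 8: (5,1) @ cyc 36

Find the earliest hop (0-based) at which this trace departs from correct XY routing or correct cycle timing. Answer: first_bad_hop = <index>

first_bad_hop = 7

check 1→ d=(1,0) cyc+4: ok
check 2→ d=(1,0) cyc+4: ok
check 3→ d=(1,0) cyc+4: ok
check 4→ d=(1,0) cyc+4: ok
check 5→ d=(0,-1) cyc+4: ok
check 6→ d=(0,-1) cyc+4: ok
check 7→ d=(0,-2) cyc+4: BAD: non-unit step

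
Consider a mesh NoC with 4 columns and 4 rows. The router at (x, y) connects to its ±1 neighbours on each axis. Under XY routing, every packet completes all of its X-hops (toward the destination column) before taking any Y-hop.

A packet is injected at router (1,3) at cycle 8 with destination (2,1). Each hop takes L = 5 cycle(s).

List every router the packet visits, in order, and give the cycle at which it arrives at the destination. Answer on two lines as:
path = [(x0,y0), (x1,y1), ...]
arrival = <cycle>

hop 0: (1,3) @ cyc 8
hop 1: (2,3) @ cyc 13  [E]
hop 2: (2,2) @ cyc 18  [S]
hop 3: (2,1) @ cyc 23  [S]

path = [(1,3), (2,3), (2,2), (2,1)]
arrival = 23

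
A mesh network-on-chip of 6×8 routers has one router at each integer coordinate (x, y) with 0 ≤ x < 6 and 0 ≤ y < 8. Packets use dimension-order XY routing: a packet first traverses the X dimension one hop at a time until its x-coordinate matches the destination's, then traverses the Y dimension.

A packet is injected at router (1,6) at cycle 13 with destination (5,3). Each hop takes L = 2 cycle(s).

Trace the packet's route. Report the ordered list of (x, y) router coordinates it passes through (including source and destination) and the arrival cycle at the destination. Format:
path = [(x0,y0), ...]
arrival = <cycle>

path = [(1,6), (2,6), (3,6), (4,6), (5,6), (5,5), (5,4), (5,3)]
arrival = 27

[0] x=1 y=6 t=13
[1] x=2 y=6 t=15 →E
[2] x=3 y=6 t=17 →E
[3] x=4 y=6 t=19 →E
[4] x=5 y=6 t=21 →E
[5] x=5 y=5 t=23 →S
[6] x=5 y=4 t=25 →S
[7] x=5 y=3 t=27 →S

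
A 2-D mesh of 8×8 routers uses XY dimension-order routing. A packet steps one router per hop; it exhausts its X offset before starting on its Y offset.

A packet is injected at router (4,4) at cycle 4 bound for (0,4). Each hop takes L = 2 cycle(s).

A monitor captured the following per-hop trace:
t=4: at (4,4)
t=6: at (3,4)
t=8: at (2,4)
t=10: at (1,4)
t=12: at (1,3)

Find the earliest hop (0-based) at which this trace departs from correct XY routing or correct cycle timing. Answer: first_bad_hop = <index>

[1] (-1,+0) / 2c ⇒ ok
[2] (-1,+0) / 2c ⇒ ok
[3] (-1,+0) / 2c ⇒ ok
[4] (+0,-1) / 2c ⇒ BAD: Y-move but x=1≠0

first_bad_hop = 4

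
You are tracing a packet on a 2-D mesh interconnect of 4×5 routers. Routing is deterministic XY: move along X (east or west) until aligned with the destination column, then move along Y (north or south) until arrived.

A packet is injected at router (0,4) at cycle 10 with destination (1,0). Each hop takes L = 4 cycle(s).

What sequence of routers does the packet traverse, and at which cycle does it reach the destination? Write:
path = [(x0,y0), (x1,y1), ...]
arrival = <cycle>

#0 — 0,4 | c10
#1 — 1,4 | c14 | E
#2 — 1,3 | c18 | S
#3 — 1,2 | c22 | S
#4 — 1,1 | c26 | S
#5 — 1,0 | c30 | S

path = [(0,4), (1,4), (1,3), (1,2), (1,1), (1,0)]
arrival = 30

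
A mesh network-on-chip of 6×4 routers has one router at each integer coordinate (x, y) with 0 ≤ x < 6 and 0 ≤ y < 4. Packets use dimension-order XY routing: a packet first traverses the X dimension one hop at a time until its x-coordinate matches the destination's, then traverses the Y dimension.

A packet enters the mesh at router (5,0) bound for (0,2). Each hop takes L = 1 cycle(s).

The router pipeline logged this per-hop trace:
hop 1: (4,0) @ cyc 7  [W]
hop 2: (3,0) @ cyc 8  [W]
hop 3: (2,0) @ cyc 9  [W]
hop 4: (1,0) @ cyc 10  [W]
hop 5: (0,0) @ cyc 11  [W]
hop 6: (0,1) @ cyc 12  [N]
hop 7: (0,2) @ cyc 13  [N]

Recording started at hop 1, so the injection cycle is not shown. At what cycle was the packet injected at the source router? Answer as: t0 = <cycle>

Hop 1 reached at cycle 7; hop k is at t0 + k·L.
So t0 = 7 − 1·1 = 6.

t0 = 6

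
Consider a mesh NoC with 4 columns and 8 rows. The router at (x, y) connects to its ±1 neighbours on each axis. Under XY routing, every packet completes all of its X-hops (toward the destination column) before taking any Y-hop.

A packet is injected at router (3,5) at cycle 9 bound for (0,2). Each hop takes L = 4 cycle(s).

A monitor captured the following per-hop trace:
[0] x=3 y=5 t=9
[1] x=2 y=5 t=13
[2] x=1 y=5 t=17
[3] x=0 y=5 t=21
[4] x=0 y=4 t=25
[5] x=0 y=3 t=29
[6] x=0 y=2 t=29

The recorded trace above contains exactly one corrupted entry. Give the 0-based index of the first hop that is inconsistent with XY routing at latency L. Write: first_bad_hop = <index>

first_bad_hop = 6

  1: Δx=-1 Δy=+0 Δt=4 [ok]
  2: Δx=-1 Δy=+0 Δt=4 [ok]
  3: Δx=-1 Δy=+0 Δt=4 [ok]
  4: Δx=+0 Δy=-1 Δt=4 [ok]
  5: Δx=+0 Δy=-1 Δt=4 [ok]
  6: Δx=+0 Δy=-1 Δt=0 [BAD: Δcyc=0≠L]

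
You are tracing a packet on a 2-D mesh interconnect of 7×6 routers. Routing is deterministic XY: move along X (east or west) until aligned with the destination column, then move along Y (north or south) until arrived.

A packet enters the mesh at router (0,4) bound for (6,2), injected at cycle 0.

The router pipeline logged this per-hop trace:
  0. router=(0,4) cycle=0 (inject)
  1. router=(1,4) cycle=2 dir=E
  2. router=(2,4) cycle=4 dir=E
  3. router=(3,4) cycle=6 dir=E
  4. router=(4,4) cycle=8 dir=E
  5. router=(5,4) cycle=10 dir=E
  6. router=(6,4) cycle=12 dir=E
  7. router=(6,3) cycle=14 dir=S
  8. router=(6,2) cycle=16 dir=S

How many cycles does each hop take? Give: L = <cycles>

L = 2

Between hops 0 and 1 the cycle counter advances 2 − 0 = 2.
Each hop adds L, hence L = 2.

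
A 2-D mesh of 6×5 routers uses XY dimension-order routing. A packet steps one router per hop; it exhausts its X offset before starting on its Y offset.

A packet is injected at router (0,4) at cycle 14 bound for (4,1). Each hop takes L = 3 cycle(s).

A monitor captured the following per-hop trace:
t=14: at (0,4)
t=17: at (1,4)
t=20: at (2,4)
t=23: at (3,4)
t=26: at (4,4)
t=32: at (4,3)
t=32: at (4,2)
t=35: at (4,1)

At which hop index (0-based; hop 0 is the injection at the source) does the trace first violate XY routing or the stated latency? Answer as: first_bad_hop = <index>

[1] (+1,+0) / 3c ⇒ ok
[2] (+1,+0) / 3c ⇒ ok
[3] (+1,+0) / 3c ⇒ ok
[4] (+1,+0) / 3c ⇒ ok
[5] (+0,-1) / 6c ⇒ BAD: Δcyc=6≠L

first_bad_hop = 5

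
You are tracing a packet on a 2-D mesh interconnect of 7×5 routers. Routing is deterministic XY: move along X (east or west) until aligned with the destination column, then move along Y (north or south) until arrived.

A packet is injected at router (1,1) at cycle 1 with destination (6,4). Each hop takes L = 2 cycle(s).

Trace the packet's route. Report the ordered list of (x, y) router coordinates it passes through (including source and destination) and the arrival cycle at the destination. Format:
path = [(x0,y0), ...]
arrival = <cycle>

  0. router=(1,1) cycle=1 (inject)
  1. router=(2,1) cycle=3 dir=E
  2. router=(3,1) cycle=5 dir=E
  3. router=(4,1) cycle=7 dir=E
  4. router=(5,1) cycle=9 dir=E
  5. router=(6,1) cycle=11 dir=E
  6. router=(6,2) cycle=13 dir=N
  7. router=(6,3) cycle=15 dir=N
  8. router=(6,4) cycle=17 dir=N

path = [(1,1), (2,1), (3,1), (4,1), (5,1), (6,1), (6,2), (6,3), (6,4)]
arrival = 17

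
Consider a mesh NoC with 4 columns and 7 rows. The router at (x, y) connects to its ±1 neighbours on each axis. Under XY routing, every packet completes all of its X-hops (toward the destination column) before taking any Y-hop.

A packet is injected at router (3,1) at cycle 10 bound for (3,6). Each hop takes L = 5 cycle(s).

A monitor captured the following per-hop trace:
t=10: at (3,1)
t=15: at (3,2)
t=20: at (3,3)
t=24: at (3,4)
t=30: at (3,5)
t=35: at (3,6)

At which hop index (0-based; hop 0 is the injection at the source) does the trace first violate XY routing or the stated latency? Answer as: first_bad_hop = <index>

[1] (+0,+1) / 5c ⇒ ok
[2] (+0,+1) / 5c ⇒ ok
[3] (+0,+1) / 4c ⇒ BAD: Δcyc=4≠L

first_bad_hop = 3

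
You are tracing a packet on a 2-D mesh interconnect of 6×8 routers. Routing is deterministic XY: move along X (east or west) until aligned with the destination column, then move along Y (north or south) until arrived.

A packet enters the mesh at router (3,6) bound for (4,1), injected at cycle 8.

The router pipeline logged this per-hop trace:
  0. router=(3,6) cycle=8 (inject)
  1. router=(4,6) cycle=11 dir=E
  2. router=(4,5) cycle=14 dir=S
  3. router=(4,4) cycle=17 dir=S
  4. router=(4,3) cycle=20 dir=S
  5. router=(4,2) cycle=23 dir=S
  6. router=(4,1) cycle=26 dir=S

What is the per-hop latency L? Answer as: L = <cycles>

L = 3

Δcyc across hop 0→1: 11 − 8 = 3.
Per-hop latency L = Δcyc = 3.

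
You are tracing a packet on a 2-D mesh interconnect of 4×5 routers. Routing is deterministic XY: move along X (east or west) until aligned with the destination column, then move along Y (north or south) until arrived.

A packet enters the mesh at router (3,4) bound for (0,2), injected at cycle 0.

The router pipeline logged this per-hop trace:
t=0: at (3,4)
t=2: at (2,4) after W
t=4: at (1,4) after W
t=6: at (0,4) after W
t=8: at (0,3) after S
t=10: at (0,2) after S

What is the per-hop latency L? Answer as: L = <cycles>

L = 2

From hop 0 (0) to hop 1 (2): +2 cycles.
Per-hop latency L = Δcyc = 2.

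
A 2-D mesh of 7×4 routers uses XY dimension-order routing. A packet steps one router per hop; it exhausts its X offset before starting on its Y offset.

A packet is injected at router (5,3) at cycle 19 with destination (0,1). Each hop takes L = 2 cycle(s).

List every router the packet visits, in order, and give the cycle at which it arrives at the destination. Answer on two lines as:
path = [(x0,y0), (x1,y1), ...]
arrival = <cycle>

path = [(5,3), (4,3), (3,3), (2,3), (1,3), (0,3), (0,2), (0,1)]
arrival = 33

[0] x=5 y=3 t=19
[1] x=4 y=3 t=21 →W
[2] x=3 y=3 t=23 →W
[3] x=2 y=3 t=25 →W
[4] x=1 y=3 t=27 →W
[5] x=0 y=3 t=29 →W
[6] x=0 y=2 t=31 →S
[7] x=0 y=1 t=33 →S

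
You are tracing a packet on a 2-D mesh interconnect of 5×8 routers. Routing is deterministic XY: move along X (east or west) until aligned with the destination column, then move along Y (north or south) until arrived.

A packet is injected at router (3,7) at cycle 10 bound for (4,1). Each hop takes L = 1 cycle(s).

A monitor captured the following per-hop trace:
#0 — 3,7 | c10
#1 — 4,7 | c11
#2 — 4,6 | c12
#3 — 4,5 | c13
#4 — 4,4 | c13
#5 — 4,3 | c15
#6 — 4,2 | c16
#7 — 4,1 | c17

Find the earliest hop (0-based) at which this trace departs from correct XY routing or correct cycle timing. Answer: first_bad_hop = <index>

first_bad_hop = 4

  1: Δx=+1 Δy=+0 Δt=1 [ok]
  2: Δx=+0 Δy=-1 Δt=1 [ok]
  3: Δx=+0 Δy=-1 Δt=1 [ok]
  4: Δx=+0 Δy=-1 Δt=0 [BAD: Δcyc=0≠L]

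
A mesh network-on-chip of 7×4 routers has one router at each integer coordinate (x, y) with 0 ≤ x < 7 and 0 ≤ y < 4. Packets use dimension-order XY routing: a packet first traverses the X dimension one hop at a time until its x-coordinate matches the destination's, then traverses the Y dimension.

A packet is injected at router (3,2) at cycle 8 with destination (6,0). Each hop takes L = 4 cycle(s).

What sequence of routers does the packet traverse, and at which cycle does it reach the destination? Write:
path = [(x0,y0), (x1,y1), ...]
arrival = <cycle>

path = [(3,2), (4,2), (5,2), (6,2), (6,1), (6,0)]
arrival = 28

hop 0: (3,2) @ cyc 8
hop 1: (4,2) @ cyc 12  [E]
hop 2: (5,2) @ cyc 16  [E]
hop 3: (6,2) @ cyc 20  [E]
hop 4: (6,1) @ cyc 24  [S]
hop 5: (6,0) @ cyc 28  [S]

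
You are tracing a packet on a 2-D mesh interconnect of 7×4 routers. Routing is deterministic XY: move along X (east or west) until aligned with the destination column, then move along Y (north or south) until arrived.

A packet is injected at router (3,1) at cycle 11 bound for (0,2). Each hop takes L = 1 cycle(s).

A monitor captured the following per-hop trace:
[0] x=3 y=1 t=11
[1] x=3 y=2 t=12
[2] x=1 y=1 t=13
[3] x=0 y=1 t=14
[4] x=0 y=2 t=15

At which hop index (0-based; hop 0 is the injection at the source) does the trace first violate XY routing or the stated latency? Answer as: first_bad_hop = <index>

first_bad_hop = 1

[1] (+0,+1) / 1c ⇒ BAD: Y-move but x=3≠0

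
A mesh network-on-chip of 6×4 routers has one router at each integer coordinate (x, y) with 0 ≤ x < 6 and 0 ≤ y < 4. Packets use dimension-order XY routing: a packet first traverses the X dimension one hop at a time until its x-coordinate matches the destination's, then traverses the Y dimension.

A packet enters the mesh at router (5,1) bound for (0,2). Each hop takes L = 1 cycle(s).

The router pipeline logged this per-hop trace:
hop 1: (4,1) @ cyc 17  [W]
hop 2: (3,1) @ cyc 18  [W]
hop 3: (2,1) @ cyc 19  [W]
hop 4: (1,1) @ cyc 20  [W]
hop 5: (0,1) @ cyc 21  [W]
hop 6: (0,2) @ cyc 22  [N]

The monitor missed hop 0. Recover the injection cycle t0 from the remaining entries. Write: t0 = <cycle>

At hop 1 the cycle is 17; in general cyc_k = t0 + kL.
So t0 = 17 − 1·1 = 16.

t0 = 16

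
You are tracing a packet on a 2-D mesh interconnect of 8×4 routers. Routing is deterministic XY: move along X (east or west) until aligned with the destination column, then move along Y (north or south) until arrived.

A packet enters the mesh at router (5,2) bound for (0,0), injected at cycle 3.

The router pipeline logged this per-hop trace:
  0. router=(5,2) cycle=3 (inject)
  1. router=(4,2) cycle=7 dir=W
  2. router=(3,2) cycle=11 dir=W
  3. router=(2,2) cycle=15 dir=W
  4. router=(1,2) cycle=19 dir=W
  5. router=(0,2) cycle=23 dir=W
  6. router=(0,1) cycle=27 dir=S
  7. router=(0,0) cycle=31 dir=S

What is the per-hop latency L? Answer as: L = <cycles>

L = 4

Between hops 0 and 1 the cycle counter advances 7 − 3 = 4.
Each hop adds L, hence L = 4.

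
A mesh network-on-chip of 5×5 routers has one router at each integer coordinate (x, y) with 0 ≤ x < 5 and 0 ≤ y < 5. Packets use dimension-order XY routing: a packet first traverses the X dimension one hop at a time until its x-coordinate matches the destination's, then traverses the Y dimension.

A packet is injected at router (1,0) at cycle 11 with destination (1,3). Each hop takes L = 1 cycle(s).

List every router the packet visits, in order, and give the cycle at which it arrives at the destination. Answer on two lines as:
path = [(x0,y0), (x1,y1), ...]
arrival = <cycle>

src (1,0)  cyc=11
N→(1,1)  cyc=12
N→(1,2)  cyc=13
N→(1,3)  cyc=14

path = [(1,0), (1,1), (1,2), (1,3)]
arrival = 14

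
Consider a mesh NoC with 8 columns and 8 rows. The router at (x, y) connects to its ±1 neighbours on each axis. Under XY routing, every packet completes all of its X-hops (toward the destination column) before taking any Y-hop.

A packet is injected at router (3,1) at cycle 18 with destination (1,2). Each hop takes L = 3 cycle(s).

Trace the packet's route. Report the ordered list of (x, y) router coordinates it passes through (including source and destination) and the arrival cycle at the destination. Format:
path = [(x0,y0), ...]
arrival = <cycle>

t=18: at (3,1)
t=21: at (2,1) after W
t=24: at (1,1) after W
t=27: at (1,2) after N

path = [(3,1), (2,1), (1,1), (1,2)]
arrival = 27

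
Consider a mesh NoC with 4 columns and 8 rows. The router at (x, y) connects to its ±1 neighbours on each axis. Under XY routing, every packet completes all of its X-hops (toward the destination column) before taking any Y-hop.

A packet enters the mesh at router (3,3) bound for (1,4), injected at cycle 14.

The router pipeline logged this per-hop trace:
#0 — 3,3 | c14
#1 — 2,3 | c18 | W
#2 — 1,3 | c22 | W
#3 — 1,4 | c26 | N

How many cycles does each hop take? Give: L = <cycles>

L = 4

cyc[1] − cyc[0] = 18 − 14 = 4.
One hop costs L cycles, so L = 4.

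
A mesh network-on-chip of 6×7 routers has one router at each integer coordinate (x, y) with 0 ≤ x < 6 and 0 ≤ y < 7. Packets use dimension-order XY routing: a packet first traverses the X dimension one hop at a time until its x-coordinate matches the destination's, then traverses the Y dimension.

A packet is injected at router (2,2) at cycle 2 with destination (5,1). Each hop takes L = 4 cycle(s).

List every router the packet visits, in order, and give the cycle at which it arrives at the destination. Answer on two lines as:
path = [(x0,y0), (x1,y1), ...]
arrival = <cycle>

hop 0: (2,2) @ cyc 2
hop 1: (3,2) @ cyc 6  [E]
hop 2: (4,2) @ cyc 10  [E]
hop 3: (5,2) @ cyc 14  [E]
hop 4: (5,1) @ cyc 18  [S]

path = [(2,2), (3,2), (4,2), (5,2), (5,1)]
arrival = 18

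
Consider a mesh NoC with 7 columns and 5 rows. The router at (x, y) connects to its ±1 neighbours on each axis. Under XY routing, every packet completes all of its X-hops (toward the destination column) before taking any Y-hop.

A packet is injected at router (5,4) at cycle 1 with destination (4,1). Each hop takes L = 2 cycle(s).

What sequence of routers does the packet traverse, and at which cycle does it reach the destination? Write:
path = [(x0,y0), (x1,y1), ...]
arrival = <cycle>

path = [(5,4), (4,4), (4,3), (4,2), (4,1)]
arrival = 9

[0] x=5 y=4 t=1
[1] x=4 y=4 t=3 →W
[2] x=4 y=3 t=5 →S
[3] x=4 y=2 t=7 →S
[4] x=4 y=1 t=9 →S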